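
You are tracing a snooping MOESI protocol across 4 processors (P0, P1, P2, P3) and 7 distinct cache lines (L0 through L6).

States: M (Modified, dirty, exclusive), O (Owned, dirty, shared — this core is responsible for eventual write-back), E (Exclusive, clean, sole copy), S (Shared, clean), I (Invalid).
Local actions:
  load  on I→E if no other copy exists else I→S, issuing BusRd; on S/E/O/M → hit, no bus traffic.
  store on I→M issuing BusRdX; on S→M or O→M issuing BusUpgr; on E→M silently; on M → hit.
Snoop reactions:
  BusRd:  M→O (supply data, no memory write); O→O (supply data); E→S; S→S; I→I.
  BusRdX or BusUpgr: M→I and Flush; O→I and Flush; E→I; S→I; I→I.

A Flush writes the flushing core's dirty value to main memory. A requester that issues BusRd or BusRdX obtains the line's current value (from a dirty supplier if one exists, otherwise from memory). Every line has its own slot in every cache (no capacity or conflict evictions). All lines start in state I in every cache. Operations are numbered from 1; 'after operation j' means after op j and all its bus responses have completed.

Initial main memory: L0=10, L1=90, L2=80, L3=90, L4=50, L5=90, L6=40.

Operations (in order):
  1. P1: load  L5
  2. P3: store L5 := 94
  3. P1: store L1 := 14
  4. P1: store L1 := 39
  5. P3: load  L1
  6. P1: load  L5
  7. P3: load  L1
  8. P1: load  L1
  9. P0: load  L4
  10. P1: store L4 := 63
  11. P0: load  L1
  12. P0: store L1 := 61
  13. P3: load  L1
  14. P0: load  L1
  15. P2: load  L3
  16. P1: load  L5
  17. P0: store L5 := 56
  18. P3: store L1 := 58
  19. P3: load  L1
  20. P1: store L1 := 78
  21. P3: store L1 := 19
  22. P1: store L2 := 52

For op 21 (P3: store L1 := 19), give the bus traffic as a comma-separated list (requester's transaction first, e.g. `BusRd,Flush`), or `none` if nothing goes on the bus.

[1] P1: load  L5 | P0:I, P1:E(90), P2:I, P3:I | bus: BusRd
[2] P3: store L5 := 94 | P0:I, P1:I, P2:I, P3:M(94) | bus: BusRdX
[3] P1: store L1 := 14 | P0:I, P1:M(14), P2:I, P3:I | bus: BusRdX
[4] P1: store L1 := 39 | P0:I, P1:M(39), P2:I, P3:I | bus: none
[5] P3: load  L1 | P0:I, P1:O(39), P2:I, P3:S(39) | bus: BusRd
[6] P1: load  L5 | P0:I, P1:S(94), P2:I, P3:O(94) | bus: BusRd
[7] P3: load  L1 | P0:I, P1:O(39), P2:I, P3:S(39) | bus: none
[8] P1: load  L1 | P0:I, P1:O(39), P2:I, P3:S(39) | bus: none
[9] P0: load  L4 | P0:E(50), P1:I, P2:I, P3:I | bus: BusRd
[10] P1: store L4 := 63 | P0:I, P1:M(63), P2:I, P3:I | bus: BusRdX
[11] P0: load  L1 | P0:S(39), P1:O(39), P2:I, P3:S(39) | bus: BusRd
[12] P0: store L1 := 61 | P0:M(61), P1:I, P2:I, P3:I | bus: BusUpgr,Flush
[13] P3: load  L1 | P0:O(61), P1:I, P2:I, P3:S(61) | bus: BusRd
[14] P0: load  L1 | P0:O(61), P1:I, P2:I, P3:S(61) | bus: none
[15] P2: load  L3 | P0:I, P1:I, P2:E(90), P3:I | bus: BusRd
[16] P1: load  L5 | P0:I, P1:S(94), P2:I, P3:O(94) | bus: none
[17] P0: store L5 := 56 | P0:M(56), P1:I, P2:I, P3:I | bus: BusRdX,Flush
[18] P3: store L1 := 58 | P0:I, P1:I, P2:I, P3:M(58) | bus: BusUpgr,Flush
[19] P3: load  L1 | P0:I, P1:I, P2:I, P3:M(58) | bus: none
[20] P1: store L1 := 78 | P0:I, P1:M(78), P2:I, P3:I | bus: BusRdX,Flush
[21] P3: store L1 := 19 | P0:I, P1:I, P2:I, P3:M(19) | bus: BusRdX,Flush
[22] P1: store L2 := 52 | P0:I, P1:M(52), P2:I, P3:I | bus: BusRdX

bus = BusRdX,Flush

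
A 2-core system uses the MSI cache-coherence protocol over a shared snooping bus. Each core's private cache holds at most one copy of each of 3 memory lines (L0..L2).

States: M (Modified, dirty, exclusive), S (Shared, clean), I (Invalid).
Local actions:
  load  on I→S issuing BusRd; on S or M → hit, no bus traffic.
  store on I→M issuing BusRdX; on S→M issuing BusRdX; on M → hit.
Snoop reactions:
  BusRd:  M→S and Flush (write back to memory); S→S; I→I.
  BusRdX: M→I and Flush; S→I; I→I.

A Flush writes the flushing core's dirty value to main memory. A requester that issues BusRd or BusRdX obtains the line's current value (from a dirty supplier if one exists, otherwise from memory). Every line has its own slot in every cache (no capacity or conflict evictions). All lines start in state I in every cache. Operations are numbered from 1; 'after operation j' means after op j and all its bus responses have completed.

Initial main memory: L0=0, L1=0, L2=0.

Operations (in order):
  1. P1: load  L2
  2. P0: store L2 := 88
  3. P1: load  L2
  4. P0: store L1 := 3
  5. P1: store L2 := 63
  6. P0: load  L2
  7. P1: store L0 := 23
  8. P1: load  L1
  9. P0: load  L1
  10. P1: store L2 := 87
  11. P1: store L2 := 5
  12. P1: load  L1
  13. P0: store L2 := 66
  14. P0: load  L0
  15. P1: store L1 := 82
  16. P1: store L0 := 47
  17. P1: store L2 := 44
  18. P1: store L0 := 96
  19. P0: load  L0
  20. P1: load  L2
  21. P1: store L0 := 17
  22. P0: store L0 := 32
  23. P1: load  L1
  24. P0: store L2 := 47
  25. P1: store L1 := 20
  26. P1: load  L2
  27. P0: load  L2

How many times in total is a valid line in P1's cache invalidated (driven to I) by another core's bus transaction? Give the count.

invalidations = 4

step 1: P1: load  L2  ⟶  IS  (L2)  txn=BusRd  M[L2]=0
step 2: P0: store L2 := 88  ⟶  MI  (L2)  txn=BusRdX  M[L2]=0
step 3: P1: load  L2  ⟶  SS  (L2)  txn=BusRd+Flush  M[L2]=88
step 4: P0: store L1 := 3  ⟶  MI  (L1)  txn=BusRdX  M[L1]=0
step 5: P1: store L2 := 63  ⟶  IM  (L2)  txn=BusRdX  M[L2]=88
step 6: P0: load  L2  ⟶  SS  (L2)  txn=BusRd+Flush  M[L2]=63
step 7: P1: store L0 := 23  ⟶  IM  (L0)  txn=BusRdX  M[L0]=0
step 8: P1: load  L1  ⟶  SS  (L1)  txn=BusRd+Flush  M[L1]=3
step 9: P0: load  L1  ⟶  SS  (L1)  txn=∅  M[L1]=3
step 10: P1: store L2 := 87  ⟶  IM  (L2)  txn=BusRdX  M[L2]=63
step 11: P1: store L2 := 5  ⟶  IM  (L2)  txn=∅  M[L2]=63
step 12: P1: load  L1  ⟶  SS  (L1)  txn=∅  M[L1]=3
step 13: P0: store L2 := 66  ⟶  MI  (L2)  txn=BusRdX+Flush  M[L2]=5
step 14: P0: load  L0  ⟶  SS  (L0)  txn=BusRd+Flush  M[L0]=23
step 15: P1: store L1 := 82  ⟶  IM  (L1)  txn=BusRdX  M[L1]=3
step 16: P1: store L0 := 47  ⟶  IM  (L0)  txn=BusRdX  M[L0]=23
step 17: P1: store L2 := 44  ⟶  IM  (L2)  txn=BusRdX+Flush  M[L2]=66
step 18: P1: store L0 := 96  ⟶  IM  (L0)  txn=∅  M[L0]=23
step 19: P0: load  L0  ⟶  SS  (L0)  txn=BusRd+Flush  M[L0]=96
step 20: P1: load  L2  ⟶  IM  (L2)  txn=∅  M[L2]=66
step 21: P1: store L0 := 17  ⟶  IM  (L0)  txn=BusRdX  M[L0]=96
step 22: P0: store L0 := 32  ⟶  MI  (L0)  txn=BusRdX+Flush  M[L0]=17
step 23: P1: load  L1  ⟶  IM  (L1)  txn=∅  M[L1]=3
step 24: P0: store L2 := 47  ⟶  MI  (L2)  txn=BusRdX+Flush  M[L2]=44
step 25: P1: store L1 := 20  ⟶  IM  (L1)  txn=∅  M[L1]=3
step 26: P1: load  L2  ⟶  SS  (L2)  txn=BusRd+Flush  M[L2]=47
step 27: P0: load  L2  ⟶  SS  (L2)  txn=∅  M[L2]=47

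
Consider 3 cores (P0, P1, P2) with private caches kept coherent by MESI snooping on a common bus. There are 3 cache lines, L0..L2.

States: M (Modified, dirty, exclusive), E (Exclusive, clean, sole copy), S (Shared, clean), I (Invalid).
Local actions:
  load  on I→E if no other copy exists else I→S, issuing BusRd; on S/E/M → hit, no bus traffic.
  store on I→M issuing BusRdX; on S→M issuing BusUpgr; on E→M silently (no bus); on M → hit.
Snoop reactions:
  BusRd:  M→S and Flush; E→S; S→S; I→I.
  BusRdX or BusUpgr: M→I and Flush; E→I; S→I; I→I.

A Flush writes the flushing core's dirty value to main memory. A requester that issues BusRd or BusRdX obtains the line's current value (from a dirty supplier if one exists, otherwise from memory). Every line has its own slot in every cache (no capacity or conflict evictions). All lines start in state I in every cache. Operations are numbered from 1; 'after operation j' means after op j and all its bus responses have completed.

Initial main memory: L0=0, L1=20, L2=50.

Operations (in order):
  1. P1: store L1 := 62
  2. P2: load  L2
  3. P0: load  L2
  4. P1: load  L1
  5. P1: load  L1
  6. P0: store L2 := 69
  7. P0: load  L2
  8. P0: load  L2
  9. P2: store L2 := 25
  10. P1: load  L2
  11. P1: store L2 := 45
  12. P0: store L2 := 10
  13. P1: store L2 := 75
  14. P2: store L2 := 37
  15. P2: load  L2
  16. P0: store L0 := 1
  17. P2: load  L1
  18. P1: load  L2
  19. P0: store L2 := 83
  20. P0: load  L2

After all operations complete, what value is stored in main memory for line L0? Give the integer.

[1] P1: store L1 := 62 | P0:I, P1:M(62), P2:I | bus: BusRdX
[2] P2: load  L2 | P0:I, P1:I, P2:E(50) | bus: BusRd
[3] P0: load  L2 | P0:S(50), P1:I, P2:S(50) | bus: BusRd
[4] P1: load  L1 | P0:I, P1:M(62), P2:I | bus: none
[5] P1: load  L1 | P0:I, P1:M(62), P2:I | bus: none
[6] P0: store L2 := 69 | P0:M(69), P1:I, P2:I | bus: BusUpgr
[7] P0: load  L2 | P0:M(69), P1:I, P2:I | bus: none
[8] P0: load  L2 | P0:M(69), P1:I, P2:I | bus: none
[9] P2: store L2 := 25 | P0:I, P1:I, P2:M(25) | bus: BusRdX,Flush
[10] P1: load  L2 | P0:I, P1:S(25), P2:S(25) | bus: BusRd,Flush
[11] P1: store L2 := 45 | P0:I, P1:M(45), P2:I | bus: BusUpgr
[12] P0: store L2 := 10 | P0:M(10), P1:I, P2:I | bus: BusRdX,Flush
[13] P1: store L2 := 75 | P0:I, P1:M(75), P2:I | bus: BusRdX,Flush
[14] P2: store L2 := 37 | P0:I, P1:I, P2:M(37) | bus: BusRdX,Flush
[15] P2: load  L2 | P0:I, P1:I, P2:M(37) | bus: none
[16] P0: store L0 := 1 | P0:M(1), P1:I, P2:I | bus: BusRdX
[17] P2: load  L1 | P0:I, P1:S(62), P2:S(62) | bus: BusRd,Flush
[18] P1: load  L2 | P0:I, P1:S(37), P2:S(37) | bus: BusRd,Flush
[19] P0: store L2 := 83 | P0:M(83), P1:I, P2:I | bus: BusRdX
[20] P0: load  L2 | P0:M(83), P1:I, P2:I | bus: none

memory[L0] = 0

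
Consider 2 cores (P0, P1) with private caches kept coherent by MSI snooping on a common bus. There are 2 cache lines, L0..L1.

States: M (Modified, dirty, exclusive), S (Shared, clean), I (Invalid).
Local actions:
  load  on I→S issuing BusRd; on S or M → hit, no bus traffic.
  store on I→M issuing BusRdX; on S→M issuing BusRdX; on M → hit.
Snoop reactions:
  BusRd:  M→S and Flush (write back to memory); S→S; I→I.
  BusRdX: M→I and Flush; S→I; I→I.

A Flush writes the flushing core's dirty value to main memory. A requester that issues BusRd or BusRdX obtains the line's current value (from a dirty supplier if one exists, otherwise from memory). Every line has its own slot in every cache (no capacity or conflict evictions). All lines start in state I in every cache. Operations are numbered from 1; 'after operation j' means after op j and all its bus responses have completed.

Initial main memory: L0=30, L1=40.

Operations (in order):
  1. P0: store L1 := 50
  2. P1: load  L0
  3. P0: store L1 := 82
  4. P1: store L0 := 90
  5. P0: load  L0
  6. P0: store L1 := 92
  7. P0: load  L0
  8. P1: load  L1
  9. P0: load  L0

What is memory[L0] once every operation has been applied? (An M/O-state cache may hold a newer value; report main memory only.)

memory[L0] = 90

[1] P0: store L1 := 50 | P0:M(50), P1:I | bus: BusRdX
[2] P1: load  L0 | P0:I, P1:S(30) | bus: BusRd
[3] P0: store L1 := 82 | P0:M(82), P1:I | bus: none
[4] P1: store L0 := 90 | P0:I, P1:M(90) | bus: BusRdX
[5] P0: load  L0 | P0:S(90), P1:S(90) | bus: BusRd,Flush
[6] P0: store L1 := 92 | P0:M(92), P1:I | bus: none
[7] P0: load  L0 | P0:S(90), P1:S(90) | bus: none
[8] P1: load  L1 | P0:S(92), P1:S(92) | bus: BusRd,Flush
[9] P0: load  L0 | P0:S(90), P1:S(90) | bus: none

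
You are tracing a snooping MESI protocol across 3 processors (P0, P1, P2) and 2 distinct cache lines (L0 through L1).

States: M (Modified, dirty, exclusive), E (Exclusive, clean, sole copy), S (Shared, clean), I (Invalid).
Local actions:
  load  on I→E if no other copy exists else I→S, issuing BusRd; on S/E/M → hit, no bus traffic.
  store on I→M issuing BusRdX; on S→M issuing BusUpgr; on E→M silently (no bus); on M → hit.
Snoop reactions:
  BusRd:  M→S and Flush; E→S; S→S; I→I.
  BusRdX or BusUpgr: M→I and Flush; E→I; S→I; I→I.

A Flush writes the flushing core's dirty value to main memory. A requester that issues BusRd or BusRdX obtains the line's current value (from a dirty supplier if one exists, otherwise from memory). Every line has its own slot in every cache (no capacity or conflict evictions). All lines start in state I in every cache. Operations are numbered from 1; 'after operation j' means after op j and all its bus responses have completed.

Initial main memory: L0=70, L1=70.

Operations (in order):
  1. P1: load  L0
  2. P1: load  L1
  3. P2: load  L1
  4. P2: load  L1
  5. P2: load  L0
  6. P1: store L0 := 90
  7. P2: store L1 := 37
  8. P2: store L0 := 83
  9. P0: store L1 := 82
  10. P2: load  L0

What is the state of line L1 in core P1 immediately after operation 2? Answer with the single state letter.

state = E

[1] P1: load  L0 | P0:I, P1:E(70), P2:I | bus: BusRd
[2] P1: load  L1 | P0:I, P1:E(70), P2:I | bus: BusRd
[3] P2: load  L1 | P0:I, P1:S(70), P2:S(70) | bus: BusRd
[4] P2: load  L1 | P0:I, P1:S(70), P2:S(70) | bus: none
[5] P2: load  L0 | P0:I, P1:S(70), P2:S(70) | bus: BusRd
[6] P1: store L0 := 90 | P0:I, P1:M(90), P2:I | bus: BusUpgr
[7] P2: store L1 := 37 | P0:I, P1:I, P2:M(37) | bus: BusUpgr
[8] P2: store L0 := 83 | P0:I, P1:I, P2:M(83) | bus: BusRdX,Flush
[9] P0: store L1 := 82 | P0:M(82), P1:I, P2:I | bus: BusRdX,Flush
[10] P2: load  L0 | P0:I, P1:I, P2:M(83) | bus: none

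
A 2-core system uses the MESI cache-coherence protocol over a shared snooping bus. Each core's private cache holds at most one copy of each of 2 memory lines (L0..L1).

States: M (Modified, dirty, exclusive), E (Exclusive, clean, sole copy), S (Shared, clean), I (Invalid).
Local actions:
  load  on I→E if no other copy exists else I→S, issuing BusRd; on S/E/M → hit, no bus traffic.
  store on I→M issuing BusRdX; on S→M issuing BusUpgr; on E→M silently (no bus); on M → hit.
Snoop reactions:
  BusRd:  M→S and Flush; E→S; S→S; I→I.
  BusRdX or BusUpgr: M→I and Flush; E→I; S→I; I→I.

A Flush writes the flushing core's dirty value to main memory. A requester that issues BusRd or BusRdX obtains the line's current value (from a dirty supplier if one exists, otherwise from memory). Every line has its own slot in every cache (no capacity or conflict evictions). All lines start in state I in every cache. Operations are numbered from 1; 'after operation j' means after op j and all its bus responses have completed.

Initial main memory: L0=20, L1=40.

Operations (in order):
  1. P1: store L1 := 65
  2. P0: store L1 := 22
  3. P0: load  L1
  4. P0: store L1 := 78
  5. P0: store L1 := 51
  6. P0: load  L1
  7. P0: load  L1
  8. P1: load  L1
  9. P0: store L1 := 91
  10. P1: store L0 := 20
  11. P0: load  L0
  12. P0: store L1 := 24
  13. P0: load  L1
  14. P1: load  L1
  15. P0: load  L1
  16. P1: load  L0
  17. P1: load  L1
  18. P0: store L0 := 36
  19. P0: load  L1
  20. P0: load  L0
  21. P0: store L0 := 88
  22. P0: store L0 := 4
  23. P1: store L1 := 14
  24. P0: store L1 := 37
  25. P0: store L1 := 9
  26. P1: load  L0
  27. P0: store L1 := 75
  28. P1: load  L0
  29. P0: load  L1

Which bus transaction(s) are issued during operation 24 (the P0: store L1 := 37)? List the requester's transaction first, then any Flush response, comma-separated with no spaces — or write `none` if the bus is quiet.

bus = BusRdX,Flush

[1] P1: store L1 := 65 | P0:I, P1:M(65) | bus: BusRdX
[2] P0: store L1 := 22 | P0:M(22), P1:I | bus: BusRdX,Flush
[3] P0: load  L1 | P0:M(22), P1:I | bus: none
[4] P0: store L1 := 78 | P0:M(78), P1:I | bus: none
[5] P0: store L1 := 51 | P0:M(51), P1:I | bus: none
[6] P0: load  L1 | P0:M(51), P1:I | bus: none
[7] P0: load  L1 | P0:M(51), P1:I | bus: none
[8] P1: load  L1 | P0:S(51), P1:S(51) | bus: BusRd,Flush
[9] P0: store L1 := 91 | P0:M(91), P1:I | bus: BusUpgr
[10] P1: store L0 := 20 | P0:I, P1:M(20) | bus: BusRdX
[11] P0: load  L0 | P0:S(20), P1:S(20) | bus: BusRd,Flush
[12] P0: store L1 := 24 | P0:M(24), P1:I | bus: none
[13] P0: load  L1 | P0:M(24), P1:I | bus: none
[14] P1: load  L1 | P0:S(24), P1:S(24) | bus: BusRd,Flush
[15] P0: load  L1 | P0:S(24), P1:S(24) | bus: none
[16] P1: load  L0 | P0:S(20), P1:S(20) | bus: none
[17] P1: load  L1 | P0:S(24), P1:S(24) | bus: none
[18] P0: store L0 := 36 | P0:M(36), P1:I | bus: BusUpgr
[19] P0: load  L1 | P0:S(24), P1:S(24) | bus: none
[20] P0: load  L0 | P0:M(36), P1:I | bus: none
[21] P0: store L0 := 88 | P0:M(88), P1:I | bus: none
[22] P0: store L0 := 4 | P0:M(4), P1:I | bus: none
[23] P1: store L1 := 14 | P0:I, P1:M(14) | bus: BusUpgr
[24] P0: store L1 := 37 | P0:M(37), P1:I | bus: BusRdX,Flush
[25] P0: store L1 := 9 | P0:M(9), P1:I | bus: none
[26] P1: load  L0 | P0:S(4), P1:S(4) | bus: BusRd,Flush
[27] P0: store L1 := 75 | P0:M(75), P1:I | bus: none
[28] P1: load  L0 | P0:S(4), P1:S(4) | bus: none
[29] P0: load  L1 | P0:M(75), P1:I | bus: none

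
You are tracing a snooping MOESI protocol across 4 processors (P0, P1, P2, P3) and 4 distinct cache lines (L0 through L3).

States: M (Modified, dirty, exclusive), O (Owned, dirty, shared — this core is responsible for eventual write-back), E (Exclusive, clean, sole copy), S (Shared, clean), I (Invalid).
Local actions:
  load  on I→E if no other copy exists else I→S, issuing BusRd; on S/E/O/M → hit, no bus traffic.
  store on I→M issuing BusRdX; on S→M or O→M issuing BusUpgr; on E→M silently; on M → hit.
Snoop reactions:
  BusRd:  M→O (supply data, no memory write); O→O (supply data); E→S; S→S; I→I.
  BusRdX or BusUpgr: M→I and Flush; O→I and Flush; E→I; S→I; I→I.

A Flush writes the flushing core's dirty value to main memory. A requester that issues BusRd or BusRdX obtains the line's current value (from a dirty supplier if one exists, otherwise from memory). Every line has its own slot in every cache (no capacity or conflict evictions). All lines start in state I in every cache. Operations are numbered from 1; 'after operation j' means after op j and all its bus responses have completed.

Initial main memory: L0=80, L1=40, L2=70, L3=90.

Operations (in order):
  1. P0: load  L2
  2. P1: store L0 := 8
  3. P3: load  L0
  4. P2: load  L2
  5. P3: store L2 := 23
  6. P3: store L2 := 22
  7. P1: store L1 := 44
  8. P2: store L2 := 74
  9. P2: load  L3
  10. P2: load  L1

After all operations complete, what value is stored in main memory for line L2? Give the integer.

1. P0: load  L2  bus=[BusRd]  L2: P0=E P1=I P2=I P3=I  mem[L2]=70
2. P1: store L0 := 8  bus=[BusRdX]  L0: P0=I P1=M P2=I P3=I  mem[L0]=80
3. P3: load  L0  bus=[BusRd]  L0: P0=I P1=O P2=I P3=S  mem[L0]=80
4. P2: load  L2  bus=[BusRd]  L2: P0=S P1=I P2=S P3=I  mem[L2]=70
5. P3: store L2 := 23  bus=[BusRdX]  L2: P0=I P1=I P2=I P3=M  mem[L2]=70
6. P3: store L2 := 22  bus=[-]  L2: P0=I P1=I P2=I P3=M  mem[L2]=70
7. P1: store L1 := 44  bus=[BusRdX]  L1: P0=I P1=M P2=I P3=I  mem[L1]=40
8. P2: store L2 := 74  bus=[BusRdX,Flush]  L2: P0=I P1=I P2=M P3=I  mem[L2]=22
9. P2: load  L3  bus=[BusRd]  L3: P0=I P1=I P2=E P3=I  mem[L3]=90
10. P2: load  L1  bus=[BusRd]  L1: P0=I P1=O P2=S P3=I  mem[L1]=40

memory[L2] = 22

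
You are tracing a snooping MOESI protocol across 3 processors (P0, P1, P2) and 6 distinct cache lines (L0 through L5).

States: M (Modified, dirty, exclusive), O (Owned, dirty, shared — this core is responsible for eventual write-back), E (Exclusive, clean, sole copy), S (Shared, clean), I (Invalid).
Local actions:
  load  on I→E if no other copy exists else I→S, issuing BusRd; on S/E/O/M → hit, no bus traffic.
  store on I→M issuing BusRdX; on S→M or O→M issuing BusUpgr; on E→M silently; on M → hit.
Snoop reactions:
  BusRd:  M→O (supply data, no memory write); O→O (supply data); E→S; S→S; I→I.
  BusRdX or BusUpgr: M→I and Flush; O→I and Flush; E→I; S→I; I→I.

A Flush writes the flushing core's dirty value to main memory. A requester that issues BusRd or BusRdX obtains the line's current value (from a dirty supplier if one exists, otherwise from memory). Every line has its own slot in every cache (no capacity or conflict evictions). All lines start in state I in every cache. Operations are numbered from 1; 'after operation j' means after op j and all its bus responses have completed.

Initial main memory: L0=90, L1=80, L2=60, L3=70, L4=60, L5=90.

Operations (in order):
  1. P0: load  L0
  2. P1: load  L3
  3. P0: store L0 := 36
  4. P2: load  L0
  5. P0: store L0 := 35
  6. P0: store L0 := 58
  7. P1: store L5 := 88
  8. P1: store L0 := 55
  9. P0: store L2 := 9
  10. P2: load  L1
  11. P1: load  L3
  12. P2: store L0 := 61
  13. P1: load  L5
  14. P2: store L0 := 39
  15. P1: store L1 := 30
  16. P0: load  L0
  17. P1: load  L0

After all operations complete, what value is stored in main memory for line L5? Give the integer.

[1] P0: load  L0 | P0:E(90), P1:I, P2:I | bus: BusRd
[2] P1: load  L3 | P0:I, P1:E(70), P2:I | bus: BusRd
[3] P0: store L0 := 36 | P0:M(36), P1:I, P2:I | bus: none
[4] P2: load  L0 | P0:O(36), P1:I, P2:S(36) | bus: BusRd
[5] P0: store L0 := 35 | P0:M(35), P1:I, P2:I | bus: BusUpgr
[6] P0: store L0 := 58 | P0:M(58), P1:I, P2:I | bus: none
[7] P1: store L5 := 88 | P0:I, P1:M(88), P2:I | bus: BusRdX
[8] P1: store L0 := 55 | P0:I, P1:M(55), P2:I | bus: BusRdX,Flush
[9] P0: store L2 := 9 | P0:M(9), P1:I, P2:I | bus: BusRdX
[10] P2: load  L1 | P0:I, P1:I, P2:E(80) | bus: BusRd
[11] P1: load  L3 | P0:I, P1:E(70), P2:I | bus: none
[12] P2: store L0 := 61 | P0:I, P1:I, P2:M(61) | bus: BusRdX,Flush
[13] P1: load  L5 | P0:I, P1:M(88), P2:I | bus: none
[14] P2: store L0 := 39 | P0:I, P1:I, P2:M(39) | bus: none
[15] P1: store L1 := 30 | P0:I, P1:M(30), P2:I | bus: BusRdX
[16] P0: load  L0 | P0:S(39), P1:I, P2:O(39) | bus: BusRd
[17] P1: load  L0 | P0:S(39), P1:S(39), P2:O(39) | bus: BusRd

memory[L5] = 90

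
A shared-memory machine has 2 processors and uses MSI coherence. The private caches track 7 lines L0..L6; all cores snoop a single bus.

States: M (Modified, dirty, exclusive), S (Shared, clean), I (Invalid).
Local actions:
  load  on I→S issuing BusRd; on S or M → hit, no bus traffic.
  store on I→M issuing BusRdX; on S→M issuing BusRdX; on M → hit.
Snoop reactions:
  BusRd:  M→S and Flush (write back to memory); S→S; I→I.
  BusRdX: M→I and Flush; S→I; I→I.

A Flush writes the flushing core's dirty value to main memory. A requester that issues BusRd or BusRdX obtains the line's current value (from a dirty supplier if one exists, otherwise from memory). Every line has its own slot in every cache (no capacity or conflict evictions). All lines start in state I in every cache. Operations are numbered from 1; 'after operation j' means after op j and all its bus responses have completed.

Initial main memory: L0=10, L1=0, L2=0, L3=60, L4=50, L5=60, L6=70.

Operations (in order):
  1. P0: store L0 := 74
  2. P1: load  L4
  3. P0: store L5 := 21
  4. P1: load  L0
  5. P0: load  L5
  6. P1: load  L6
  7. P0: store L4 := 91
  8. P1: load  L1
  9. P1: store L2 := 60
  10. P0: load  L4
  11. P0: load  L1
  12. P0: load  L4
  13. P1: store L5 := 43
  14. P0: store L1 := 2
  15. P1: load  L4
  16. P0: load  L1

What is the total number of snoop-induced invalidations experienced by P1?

[1] P0: store L0 := 74 | P0:M(74), P1:I | bus: BusRdX
[2] P1: load  L4 | P0:I, P1:S(50) | bus: BusRd
[3] P0: store L5 := 21 | P0:M(21), P1:I | bus: BusRdX
[4] P1: load  L0 | P0:S(74), P1:S(74) | bus: BusRd,Flush
[5] P0: load  L5 | P0:M(21), P1:I | bus: none
[6] P1: load  L6 | P0:I, P1:S(70) | bus: BusRd
[7] P0: store L4 := 91 | P0:M(91), P1:I | bus: BusRdX
[8] P1: load  L1 | P0:I, P1:S(0) | bus: BusRd
[9] P1: store L2 := 60 | P0:I, P1:M(60) | bus: BusRdX
[10] P0: load  L4 | P0:M(91), P1:I | bus: none
[11] P0: load  L1 | P0:S(0), P1:S(0) | bus: BusRd
[12] P0: load  L4 | P0:M(91), P1:I | bus: none
[13] P1: store L5 := 43 | P0:I, P1:M(43) | bus: BusRdX,Flush
[14] P0: store L1 := 2 | P0:M(2), P1:I | bus: BusRdX
[15] P1: load  L4 | P0:S(91), P1:S(91) | bus: BusRd,Flush
[16] P0: load  L1 | P0:M(2), P1:I | bus: none

invalidations = 2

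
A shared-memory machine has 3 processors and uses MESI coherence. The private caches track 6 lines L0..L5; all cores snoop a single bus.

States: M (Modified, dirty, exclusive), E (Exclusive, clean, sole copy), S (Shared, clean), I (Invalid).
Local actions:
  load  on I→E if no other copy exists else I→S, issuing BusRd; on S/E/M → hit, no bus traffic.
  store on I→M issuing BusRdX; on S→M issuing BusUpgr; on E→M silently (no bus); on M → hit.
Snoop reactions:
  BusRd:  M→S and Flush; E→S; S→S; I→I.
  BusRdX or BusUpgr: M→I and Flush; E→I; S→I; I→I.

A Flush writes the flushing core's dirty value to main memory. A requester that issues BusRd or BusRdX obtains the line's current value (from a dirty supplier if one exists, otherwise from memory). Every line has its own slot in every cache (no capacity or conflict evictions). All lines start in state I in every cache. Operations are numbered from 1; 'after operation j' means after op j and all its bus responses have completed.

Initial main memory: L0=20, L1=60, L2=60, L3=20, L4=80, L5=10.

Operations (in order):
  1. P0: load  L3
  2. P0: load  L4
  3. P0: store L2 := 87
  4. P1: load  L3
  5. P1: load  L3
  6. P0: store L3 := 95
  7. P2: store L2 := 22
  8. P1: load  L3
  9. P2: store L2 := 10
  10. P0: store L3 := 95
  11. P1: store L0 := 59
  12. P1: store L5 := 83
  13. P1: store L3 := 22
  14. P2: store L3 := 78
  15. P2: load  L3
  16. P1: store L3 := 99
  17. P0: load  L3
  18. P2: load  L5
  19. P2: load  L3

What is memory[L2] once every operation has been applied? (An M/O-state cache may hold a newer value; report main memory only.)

memory[L2] = 87

step 1: P0: load  L3  ⟶  EII  (L3)  txn=BusRd  M[L3]=20
step 2: P0: load  L4  ⟶  EII  (L4)  txn=BusRd  M[L4]=80
step 3: P0: store L2 := 87  ⟶  MII  (L2)  txn=BusRdX  M[L2]=60
step 4: P1: load  L3  ⟶  SSI  (L3)  txn=BusRd  M[L3]=20
step 5: P1: load  L3  ⟶  SSI  (L3)  txn=∅  M[L3]=20
step 6: P0: store L3 := 95  ⟶  MII  (L3)  txn=BusUpgr  M[L3]=20
step 7: P2: store L2 := 22  ⟶  IIM  (L2)  txn=BusRdX+Flush  M[L2]=87
step 8: P1: load  L3  ⟶  SSI  (L3)  txn=BusRd+Flush  M[L3]=95
step 9: P2: store L2 := 10  ⟶  IIM  (L2)  txn=∅  M[L2]=87
step 10: P0: store L3 := 95  ⟶  MII  (L3)  txn=BusUpgr  M[L3]=95
step 11: P1: store L0 := 59  ⟶  IMI  (L0)  txn=BusRdX  M[L0]=20
step 12: P1: store L5 := 83  ⟶  IMI  (L5)  txn=BusRdX  M[L5]=10
step 13: P1: store L3 := 22  ⟶  IMI  (L3)  txn=BusRdX+Flush  M[L3]=95
step 14: P2: store L3 := 78  ⟶  IIM  (L3)  txn=BusRdX+Flush  M[L3]=22
step 15: P2: load  L3  ⟶  IIM  (L3)  txn=∅  M[L3]=22
step 16: P1: store L3 := 99  ⟶  IMI  (L3)  txn=BusRdX+Flush  M[L3]=78
step 17: P0: load  L3  ⟶  SSI  (L3)  txn=BusRd+Flush  M[L3]=99
step 18: P2: load  L5  ⟶  ISS  (L5)  txn=BusRd+Flush  M[L5]=83
step 19: P2: load  L3  ⟶  SSS  (L3)  txn=BusRd  M[L3]=99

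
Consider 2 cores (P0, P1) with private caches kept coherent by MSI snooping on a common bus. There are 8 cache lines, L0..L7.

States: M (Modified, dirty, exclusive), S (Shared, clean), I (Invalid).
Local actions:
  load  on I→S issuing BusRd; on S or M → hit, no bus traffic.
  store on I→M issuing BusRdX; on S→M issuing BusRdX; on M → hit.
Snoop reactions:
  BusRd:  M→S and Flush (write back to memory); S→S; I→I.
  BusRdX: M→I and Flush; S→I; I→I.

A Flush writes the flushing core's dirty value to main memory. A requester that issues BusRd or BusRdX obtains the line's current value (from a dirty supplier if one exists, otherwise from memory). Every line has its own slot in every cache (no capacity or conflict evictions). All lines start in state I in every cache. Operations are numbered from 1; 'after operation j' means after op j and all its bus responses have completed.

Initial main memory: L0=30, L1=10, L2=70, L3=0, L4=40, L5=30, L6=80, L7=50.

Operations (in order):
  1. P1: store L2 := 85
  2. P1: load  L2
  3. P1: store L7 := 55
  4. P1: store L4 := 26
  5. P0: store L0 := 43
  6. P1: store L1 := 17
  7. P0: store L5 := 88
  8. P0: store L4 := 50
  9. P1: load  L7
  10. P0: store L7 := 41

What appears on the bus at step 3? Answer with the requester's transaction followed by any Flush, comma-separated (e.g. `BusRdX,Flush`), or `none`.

bus = BusRdX

  op1 P1: store L2 := 85 → I/M on L2; bus BusRdX; mem=70
  op2 P1: load  L2 → I/M on L2; bus (none); mem=70
  op3 P1: store L7 := 55 → I/M on L7; bus BusRdX; mem=50
  op4 P1: store L4 := 26 → I/M on L4; bus BusRdX; mem=40
  op5 P0: store L0 := 43 → M/I on L0; bus BusRdX; mem=30
  op6 P1: store L1 := 17 → I/M on L1; bus BusRdX; mem=10
  op7 P0: store L5 := 88 → M/I on L5; bus BusRdX; mem=30
  op8 P0: store L4 := 50 → M/I on L4; bus BusRdX Flush; mem=26
  op9 P1: load  L7 → I/M on L7; bus (none); mem=50
  op10 P0: store L7 := 41 → M/I on L7; bus BusRdX Flush; mem=55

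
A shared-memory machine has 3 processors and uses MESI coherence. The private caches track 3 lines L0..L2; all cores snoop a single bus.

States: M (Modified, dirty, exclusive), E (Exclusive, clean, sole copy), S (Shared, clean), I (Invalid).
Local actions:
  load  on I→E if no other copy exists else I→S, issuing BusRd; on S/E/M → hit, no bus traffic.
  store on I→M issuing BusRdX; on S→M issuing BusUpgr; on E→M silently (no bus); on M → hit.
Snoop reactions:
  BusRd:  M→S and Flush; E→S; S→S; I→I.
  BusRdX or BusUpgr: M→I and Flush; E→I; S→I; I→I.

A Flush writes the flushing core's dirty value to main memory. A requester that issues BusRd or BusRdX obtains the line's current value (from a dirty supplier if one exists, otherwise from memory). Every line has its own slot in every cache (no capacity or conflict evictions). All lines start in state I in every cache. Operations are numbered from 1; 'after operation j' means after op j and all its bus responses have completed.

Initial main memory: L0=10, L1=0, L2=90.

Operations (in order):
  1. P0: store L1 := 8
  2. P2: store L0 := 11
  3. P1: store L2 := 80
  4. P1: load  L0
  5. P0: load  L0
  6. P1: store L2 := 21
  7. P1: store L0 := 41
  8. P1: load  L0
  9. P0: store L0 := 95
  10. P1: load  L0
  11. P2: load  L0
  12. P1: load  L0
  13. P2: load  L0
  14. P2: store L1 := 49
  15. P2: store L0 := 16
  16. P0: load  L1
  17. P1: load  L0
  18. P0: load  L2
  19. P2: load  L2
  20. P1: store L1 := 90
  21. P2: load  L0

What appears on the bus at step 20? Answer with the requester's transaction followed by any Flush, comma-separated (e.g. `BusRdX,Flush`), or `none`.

bus = BusRdX

step 1: P0: store L1 := 8  ⟶  MII  (L1)  txn=BusRdX  M[L1]=0
step 2: P2: store L0 := 11  ⟶  IIM  (L0)  txn=BusRdX  M[L0]=10
step 3: P1: store L2 := 80  ⟶  IMI  (L2)  txn=BusRdX  M[L2]=90
step 4: P1: load  L0  ⟶  ISS  (L0)  txn=BusRd+Flush  M[L0]=11
step 5: P0: load  L0  ⟶  SSS  (L0)  txn=BusRd  M[L0]=11
step 6: P1: store L2 := 21  ⟶  IMI  (L2)  txn=∅  M[L2]=90
step 7: P1: store L0 := 41  ⟶  IMI  (L0)  txn=BusUpgr  M[L0]=11
step 8: P1: load  L0  ⟶  IMI  (L0)  txn=∅  M[L0]=11
step 9: P0: store L0 := 95  ⟶  MII  (L0)  txn=BusRdX+Flush  M[L0]=41
step 10: P1: load  L0  ⟶  SSI  (L0)  txn=BusRd+Flush  M[L0]=95
step 11: P2: load  L0  ⟶  SSS  (L0)  txn=BusRd  M[L0]=95
step 12: P1: load  L0  ⟶  SSS  (L0)  txn=∅  M[L0]=95
step 13: P2: load  L0  ⟶  SSS  (L0)  txn=∅  M[L0]=95
step 14: P2: store L1 := 49  ⟶  IIM  (L1)  txn=BusRdX+Flush  M[L1]=8
step 15: P2: store L0 := 16  ⟶  IIM  (L0)  txn=BusUpgr  M[L0]=95
step 16: P0: load  L1  ⟶  SIS  (L1)  txn=BusRd+Flush  M[L1]=49
step 17: P1: load  L0  ⟶  ISS  (L0)  txn=BusRd+Flush  M[L0]=16
step 18: P0: load  L2  ⟶  SSI  (L2)  txn=BusRd+Flush  M[L2]=21
step 19: P2: load  L2  ⟶  SSS  (L2)  txn=BusRd  M[L2]=21
step 20: P1: store L1 := 90  ⟶  IMI  (L1)  txn=BusRdX  M[L1]=49
step 21: P2: load  L0  ⟶  ISS  (L0)  txn=∅  M[L0]=16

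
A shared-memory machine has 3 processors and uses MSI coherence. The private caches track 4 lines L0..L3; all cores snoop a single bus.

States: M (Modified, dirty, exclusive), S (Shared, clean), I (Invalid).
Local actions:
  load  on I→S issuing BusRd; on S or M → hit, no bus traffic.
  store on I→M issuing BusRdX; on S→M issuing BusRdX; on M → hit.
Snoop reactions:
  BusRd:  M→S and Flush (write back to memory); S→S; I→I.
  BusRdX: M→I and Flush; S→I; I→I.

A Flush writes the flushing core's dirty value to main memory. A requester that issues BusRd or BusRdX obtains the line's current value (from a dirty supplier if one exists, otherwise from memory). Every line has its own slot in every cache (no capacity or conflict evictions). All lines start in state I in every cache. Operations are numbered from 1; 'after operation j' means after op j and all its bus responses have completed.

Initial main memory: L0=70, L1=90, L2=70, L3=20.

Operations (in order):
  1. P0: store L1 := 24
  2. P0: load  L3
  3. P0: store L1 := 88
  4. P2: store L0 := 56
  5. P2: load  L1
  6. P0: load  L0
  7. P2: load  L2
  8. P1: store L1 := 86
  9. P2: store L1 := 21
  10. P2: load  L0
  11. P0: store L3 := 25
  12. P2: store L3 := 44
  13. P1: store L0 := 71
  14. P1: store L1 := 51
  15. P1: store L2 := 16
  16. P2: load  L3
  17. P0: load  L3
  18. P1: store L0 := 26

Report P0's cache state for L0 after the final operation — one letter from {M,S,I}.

state = I

1. P0: store L1 := 24  bus=[BusRdX]  L1: P0=M P1=I P2=I  mem[L1]=90
2. P0: load  L3  bus=[BusRd]  L3: P0=S P1=I P2=I  mem[L3]=20
3. P0: store L1 := 88  bus=[-]  L1: P0=M P1=I P2=I  mem[L1]=90
4. P2: store L0 := 56  bus=[BusRdX]  L0: P0=I P1=I P2=M  mem[L0]=70
5. P2: load  L1  bus=[BusRd,Flush]  L1: P0=S P1=I P2=S  mem[L1]=88
6. P0: load  L0  bus=[BusRd,Flush]  L0: P0=S P1=I P2=S  mem[L0]=56
7. P2: load  L2  bus=[BusRd]  L2: P0=I P1=I P2=S  mem[L2]=70
8. P1: store L1 := 86  bus=[BusRdX]  L1: P0=I P1=M P2=I  mem[L1]=88
9. P2: store L1 := 21  bus=[BusRdX,Flush]  L1: P0=I P1=I P2=M  mem[L1]=86
10. P2: load  L0  bus=[-]  L0: P0=S P1=I P2=S  mem[L0]=56
11. P0: store L3 := 25  bus=[BusRdX]  L3: P0=M P1=I P2=I  mem[L3]=20
12. P2: store L3 := 44  bus=[BusRdX,Flush]  L3: P0=I P1=I P2=M  mem[L3]=25
13. P1: store L0 := 71  bus=[BusRdX]  L0: P0=I P1=M P2=I  mem[L0]=56
14. P1: store L1 := 51  bus=[BusRdX,Flush]  L1: P0=I P1=M P2=I  mem[L1]=21
15. P1: store L2 := 16  bus=[BusRdX]  L2: P0=I P1=M P2=I  mem[L2]=70
16. P2: load  L3  bus=[-]  L3: P0=I P1=I P2=M  mem[L3]=25
17. P0: load  L3  bus=[BusRd,Flush]  L3: P0=S P1=I P2=S  mem[L3]=44
18. P1: store L0 := 26  bus=[-]  L0: P0=I P1=M P2=I  mem[L0]=56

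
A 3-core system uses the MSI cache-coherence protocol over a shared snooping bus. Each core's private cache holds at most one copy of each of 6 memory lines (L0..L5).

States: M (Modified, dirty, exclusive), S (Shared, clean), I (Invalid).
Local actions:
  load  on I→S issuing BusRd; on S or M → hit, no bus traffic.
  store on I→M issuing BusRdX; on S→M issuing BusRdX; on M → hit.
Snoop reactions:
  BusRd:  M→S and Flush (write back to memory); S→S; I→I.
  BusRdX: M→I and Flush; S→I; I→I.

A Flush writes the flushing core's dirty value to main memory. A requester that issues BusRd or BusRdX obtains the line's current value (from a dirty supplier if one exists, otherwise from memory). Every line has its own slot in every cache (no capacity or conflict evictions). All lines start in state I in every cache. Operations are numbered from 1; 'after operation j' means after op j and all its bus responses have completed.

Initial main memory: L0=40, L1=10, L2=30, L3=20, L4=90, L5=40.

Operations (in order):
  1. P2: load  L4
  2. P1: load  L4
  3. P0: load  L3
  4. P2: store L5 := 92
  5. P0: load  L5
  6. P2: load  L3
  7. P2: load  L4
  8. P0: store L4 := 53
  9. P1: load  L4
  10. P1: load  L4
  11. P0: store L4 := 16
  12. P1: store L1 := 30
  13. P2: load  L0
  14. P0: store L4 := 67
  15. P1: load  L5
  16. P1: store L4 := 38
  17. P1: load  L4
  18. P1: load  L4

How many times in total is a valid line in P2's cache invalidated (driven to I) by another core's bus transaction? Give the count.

invalidations = 1

[1] P2: load  L4 | P0:I, P1:I, P2:S(90) | bus: BusRd
[2] P1: load  L4 | P0:I, P1:S(90), P2:S(90) | bus: BusRd
[3] P0: load  L3 | P0:S(20), P1:I, P2:I | bus: BusRd
[4] P2: store L5 := 92 | P0:I, P1:I, P2:M(92) | bus: BusRdX
[5] P0: load  L5 | P0:S(92), P1:I, P2:S(92) | bus: BusRd,Flush
[6] P2: load  L3 | P0:S(20), P1:I, P2:S(20) | bus: BusRd
[7] P2: load  L4 | P0:I, P1:S(90), P2:S(90) | bus: none
[8] P0: store L4 := 53 | P0:M(53), P1:I, P2:I | bus: BusRdX
[9] P1: load  L4 | P0:S(53), P1:S(53), P2:I | bus: BusRd,Flush
[10] P1: load  L4 | P0:S(53), P1:S(53), P2:I | bus: none
[11] P0: store L4 := 16 | P0:M(16), P1:I, P2:I | bus: BusRdX
[12] P1: store L1 := 30 | P0:I, P1:M(30), P2:I | bus: BusRdX
[13] P2: load  L0 | P0:I, P1:I, P2:S(40) | bus: BusRd
[14] P0: store L4 := 67 | P0:M(67), P1:I, P2:I | bus: none
[15] P1: load  L5 | P0:S(92), P1:S(92), P2:S(92) | bus: BusRd
[16] P1: store L4 := 38 | P0:I, P1:M(38), P2:I | bus: BusRdX,Flush
[17] P1: load  L4 | P0:I, P1:M(38), P2:I | bus: none
[18] P1: load  L4 | P0:I, P1:M(38), P2:I | bus: none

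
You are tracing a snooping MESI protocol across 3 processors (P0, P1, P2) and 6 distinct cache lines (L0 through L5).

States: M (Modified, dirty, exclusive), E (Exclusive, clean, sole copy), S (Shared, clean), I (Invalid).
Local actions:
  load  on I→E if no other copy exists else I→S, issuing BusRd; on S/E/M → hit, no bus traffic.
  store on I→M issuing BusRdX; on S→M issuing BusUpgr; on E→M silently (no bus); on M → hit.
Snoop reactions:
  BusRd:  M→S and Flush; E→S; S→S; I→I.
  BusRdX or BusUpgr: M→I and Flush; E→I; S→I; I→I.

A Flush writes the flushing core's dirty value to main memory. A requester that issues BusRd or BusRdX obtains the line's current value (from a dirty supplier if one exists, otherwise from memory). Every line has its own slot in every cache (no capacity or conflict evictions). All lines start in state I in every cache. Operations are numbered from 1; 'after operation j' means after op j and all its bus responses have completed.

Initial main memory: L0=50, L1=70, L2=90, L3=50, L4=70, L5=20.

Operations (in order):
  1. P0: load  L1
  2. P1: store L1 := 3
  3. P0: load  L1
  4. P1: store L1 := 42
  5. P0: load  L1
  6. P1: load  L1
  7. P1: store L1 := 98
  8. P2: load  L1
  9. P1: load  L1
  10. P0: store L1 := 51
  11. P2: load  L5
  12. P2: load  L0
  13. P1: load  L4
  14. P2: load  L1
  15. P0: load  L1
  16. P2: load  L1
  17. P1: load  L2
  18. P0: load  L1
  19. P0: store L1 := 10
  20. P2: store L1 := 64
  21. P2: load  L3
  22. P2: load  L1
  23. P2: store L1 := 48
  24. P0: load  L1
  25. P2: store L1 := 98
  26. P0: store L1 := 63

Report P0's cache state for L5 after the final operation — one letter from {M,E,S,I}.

1. P0: load  L1  bus=[BusRd]  L1: P0=E P1=I P2=I  mem[L1]=70
2. P1: store L1 := 3  bus=[BusRdX]  L1: P0=I P1=M P2=I  mem[L1]=70
3. P0: load  L1  bus=[BusRd,Flush]  L1: P0=S P1=S P2=I  mem[L1]=3
4. P1: store L1 := 42  bus=[BusUpgr]  L1: P0=I P1=M P2=I  mem[L1]=3
5. P0: load  L1  bus=[BusRd,Flush]  L1: P0=S P1=S P2=I  mem[L1]=42
6. P1: load  L1  bus=[-]  L1: P0=S P1=S P2=I  mem[L1]=42
7. P1: store L1 := 98  bus=[BusUpgr]  L1: P0=I P1=M P2=I  mem[L1]=42
8. P2: load  L1  bus=[BusRd,Flush]  L1: P0=I P1=S P2=S  mem[L1]=98
9. P1: load  L1  bus=[-]  L1: P0=I P1=S P2=S  mem[L1]=98
10. P0: store L1 := 51  bus=[BusRdX]  L1: P0=M P1=I P2=I  mem[L1]=98
11. P2: load  L5  bus=[BusRd]  L5: P0=I P1=I P2=E  mem[L5]=20
12. P2: load  L0  bus=[BusRd]  L0: P0=I P1=I P2=E  mem[L0]=50
13. P1: load  L4  bus=[BusRd]  L4: P0=I P1=E P2=I  mem[L4]=70
14. P2: load  L1  bus=[BusRd,Flush]  L1: P0=S P1=I P2=S  mem[L1]=51
15. P0: load  L1  bus=[-]  L1: P0=S P1=I P2=S  mem[L1]=51
16. P2: load  L1  bus=[-]  L1: P0=S P1=I P2=S  mem[L1]=51
17. P1: load  L2  bus=[BusRd]  L2: P0=I P1=E P2=I  mem[L2]=90
18. P0: load  L1  bus=[-]  L1: P0=S P1=I P2=S  mem[L1]=51
19. P0: store L1 := 10  bus=[BusUpgr]  L1: P0=M P1=I P2=I  mem[L1]=51
20. P2: store L1 := 64  bus=[BusRdX,Flush]  L1: P0=I P1=I P2=M  mem[L1]=10
21. P2: load  L3  bus=[BusRd]  L3: P0=I P1=I P2=E  mem[L3]=50
22. P2: load  L1  bus=[-]  L1: P0=I P1=I P2=M  mem[L1]=10
23. P2: store L1 := 48  bus=[-]  L1: P0=I P1=I P2=M  mem[L1]=10
24. P0: load  L1  bus=[BusRd,Flush]  L1: P0=S P1=I P2=S  mem[L1]=48
25. P2: store L1 := 98  bus=[BusUpgr]  L1: P0=I P1=I P2=M  mem[L1]=48
26. P0: store L1 := 63  bus=[BusRdX,Flush]  L1: P0=M P1=I P2=I  mem[L1]=98

state = I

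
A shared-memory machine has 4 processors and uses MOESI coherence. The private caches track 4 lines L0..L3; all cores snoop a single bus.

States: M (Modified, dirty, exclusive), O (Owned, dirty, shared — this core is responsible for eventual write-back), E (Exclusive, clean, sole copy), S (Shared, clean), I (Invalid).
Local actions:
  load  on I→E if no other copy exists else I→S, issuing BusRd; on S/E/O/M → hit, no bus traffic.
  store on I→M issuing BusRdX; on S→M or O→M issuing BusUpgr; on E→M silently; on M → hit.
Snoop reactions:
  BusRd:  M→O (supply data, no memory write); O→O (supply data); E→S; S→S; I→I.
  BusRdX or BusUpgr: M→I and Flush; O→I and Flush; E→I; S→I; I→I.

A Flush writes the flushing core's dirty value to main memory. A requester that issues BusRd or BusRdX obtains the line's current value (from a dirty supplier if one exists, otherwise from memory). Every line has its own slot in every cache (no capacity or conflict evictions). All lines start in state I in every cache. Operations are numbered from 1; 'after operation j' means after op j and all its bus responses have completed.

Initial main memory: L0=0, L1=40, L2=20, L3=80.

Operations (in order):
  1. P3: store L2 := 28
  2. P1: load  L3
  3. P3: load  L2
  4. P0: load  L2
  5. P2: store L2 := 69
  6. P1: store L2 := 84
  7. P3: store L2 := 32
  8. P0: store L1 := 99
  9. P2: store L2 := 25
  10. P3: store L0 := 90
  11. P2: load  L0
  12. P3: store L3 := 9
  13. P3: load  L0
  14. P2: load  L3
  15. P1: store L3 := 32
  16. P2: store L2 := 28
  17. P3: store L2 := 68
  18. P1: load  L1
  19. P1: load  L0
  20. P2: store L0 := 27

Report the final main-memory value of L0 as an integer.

memory[L0] = 90

step 1: P3: store L2 := 28  ⟶  IIIM  (L2)  txn=BusRdX  M[L2]=20
step 2: P1: load  L3  ⟶  IEII  (L3)  txn=BusRd  M[L3]=80
step 3: P3: load  L2  ⟶  IIIM  (L2)  txn=∅  M[L2]=20
step 4: P0: load  L2  ⟶  SIIO  (L2)  txn=BusRd  M[L2]=20
step 5: P2: store L2 := 69  ⟶  IIMI  (L2)  txn=BusRdX+Flush  M[L2]=28
step 6: P1: store L2 := 84  ⟶  IMII  (L2)  txn=BusRdX+Flush  M[L2]=69
step 7: P3: store L2 := 32  ⟶  IIIM  (L2)  txn=BusRdX+Flush  M[L2]=84
step 8: P0: store L1 := 99  ⟶  MIII  (L1)  txn=BusRdX  M[L1]=40
step 9: P2: store L2 := 25  ⟶  IIMI  (L2)  txn=BusRdX+Flush  M[L2]=32
step 10: P3: store L0 := 90  ⟶  IIIM  (L0)  txn=BusRdX  M[L0]=0
step 11: P2: load  L0  ⟶  IISO  (L0)  txn=BusRd  M[L0]=0
step 12: P3: store L3 := 9  ⟶  IIIM  (L3)  txn=BusRdX  M[L3]=80
step 13: P3: load  L0  ⟶  IISO  (L0)  txn=∅  M[L0]=0
step 14: P2: load  L3  ⟶  IISO  (L3)  txn=BusRd  M[L3]=80
step 15: P1: store L3 := 32  ⟶  IMII  (L3)  txn=BusRdX+Flush  M[L3]=9
step 16: P2: store L2 := 28  ⟶  IIMI  (L2)  txn=∅  M[L2]=32
step 17: P3: store L2 := 68  ⟶  IIIM  (L2)  txn=BusRdX+Flush  M[L2]=28
step 18: P1: load  L1  ⟶  OSII  (L1)  txn=BusRd  M[L1]=40
step 19: P1: load  L0  ⟶  ISSO  (L0)  txn=BusRd  M[L0]=0
step 20: P2: store L0 := 27  ⟶  IIMI  (L0)  txn=BusUpgr+Flush  M[L0]=90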